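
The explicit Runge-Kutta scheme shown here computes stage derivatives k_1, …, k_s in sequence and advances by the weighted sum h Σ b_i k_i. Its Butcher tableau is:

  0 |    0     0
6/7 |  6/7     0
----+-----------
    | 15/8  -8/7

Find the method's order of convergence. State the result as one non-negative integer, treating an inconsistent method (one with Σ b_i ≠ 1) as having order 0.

0

b = (15/8, -8/7)
c = (0, 6/7)
Σ b_i: 15/8·1 + (-8/7)·1 = 41/56 ≠ 1 ⇒ order 0.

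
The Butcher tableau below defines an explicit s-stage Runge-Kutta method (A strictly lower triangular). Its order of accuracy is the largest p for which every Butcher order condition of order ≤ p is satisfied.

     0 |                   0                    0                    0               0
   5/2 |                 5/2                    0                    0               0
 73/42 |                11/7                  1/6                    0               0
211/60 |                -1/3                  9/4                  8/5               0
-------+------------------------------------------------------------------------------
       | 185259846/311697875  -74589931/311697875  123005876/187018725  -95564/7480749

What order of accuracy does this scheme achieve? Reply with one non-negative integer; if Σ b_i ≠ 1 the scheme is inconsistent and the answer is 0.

b = (185259846/311697875, -74589931/311697875, 123005876/187018725, -95564/7480749)
c = (0, 5/2, 73/42, 211/60)
Ac = (0, 0, 5/12, 7061/840)
Σ b_i: 185259846/311697875·1 + (-74589931/311697875)·1 + 123005876/187018725·1 + (-95564/7480749)·1 = 1 ✓
b·c: (-74589931/311697875)·5/2 + 123005876/187018725·73/42 + (-95564/7480749)·211/60 = 1/2 ✓
b·c²: (-74589931/311697875)·25/4 + 123005876/187018725·5329/1764 + (-95564/7480749)·44521/3600 = 1/3 ✓
b·Ac: 123005876/187018725·5/12 + (-95564/7480749)·7061/840 = 1/6 ✓
b·c³: (-74589931/311697875)·125/8 + 123005876/187018725·389017/74088 + (-95564/7480749)·9393931/216000 = -88094386771/104730486000 ≠ 1/4 ⇒ order 3.
b·(c∘Ac): 123005876/187018725·365/504 + (-95564/7480749)·1489871/50400 = 442982699/4488449400 ≠ 1/8
b·Ac²: 123005876/187018725·25/24 + (-95564/7480749)·666653/35280 = 4182521801/9425743740 ≠ 1/12
b·A²c: (-95564/7480749)·2/3 = -191128/22442247 ≠ 1/24

3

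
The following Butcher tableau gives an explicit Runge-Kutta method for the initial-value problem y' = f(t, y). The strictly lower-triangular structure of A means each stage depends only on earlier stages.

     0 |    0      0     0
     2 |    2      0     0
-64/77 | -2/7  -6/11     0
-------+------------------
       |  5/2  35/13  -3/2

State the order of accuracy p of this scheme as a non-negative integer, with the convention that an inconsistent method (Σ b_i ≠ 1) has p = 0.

b = (5/2, 35/13, -3/2)
c = (0, 2, -64/77)
Ac = (0, 0, -12/11)
Σ b_i: 5/2·1 + 35/13·1 + (-3/2)·1 = 48/13 ≠ 1 ⇒ order 0.

0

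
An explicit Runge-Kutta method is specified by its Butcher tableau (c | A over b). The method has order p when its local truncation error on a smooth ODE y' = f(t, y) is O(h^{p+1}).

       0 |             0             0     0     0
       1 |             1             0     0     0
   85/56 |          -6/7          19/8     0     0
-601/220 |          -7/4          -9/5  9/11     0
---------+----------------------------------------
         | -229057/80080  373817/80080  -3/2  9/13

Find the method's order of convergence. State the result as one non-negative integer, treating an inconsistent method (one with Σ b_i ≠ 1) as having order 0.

b = (-229057/80080, 373817/80080, -3/2, 9/13)
c = (0, 1, 85/56, -601/220)
Ac = (0, 0, 19/8, -1719/3080)
Σ b_i: (-229057/80080)·1 + 373817/80080·1 + (-3/2)·1 + 9/13·1 = 1 ✓
b·c: 373817/80080·1 + (-3/2)·85/56 + 9/13·(-601/220) = 1/2 ✓
b·c²: 373817/80080·1 + (-3/2)·7225/3136 + 9/13·361201/48400 = 1573304113/246646400 ≠ 1/3 ⇒ order 2.
b·Ac: (-3/2)·19/8 + 9/13·(-1719/3080) = -316227/80080 ≠ 1/6

2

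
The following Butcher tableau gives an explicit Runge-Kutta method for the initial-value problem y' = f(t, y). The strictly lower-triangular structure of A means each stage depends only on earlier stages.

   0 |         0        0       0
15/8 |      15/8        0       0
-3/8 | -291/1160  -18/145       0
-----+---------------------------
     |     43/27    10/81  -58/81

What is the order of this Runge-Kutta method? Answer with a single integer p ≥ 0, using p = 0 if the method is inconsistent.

3

b = (43/27, 10/81, -58/81)
c = (0, 15/8, -3/8)
Ac = (0, 0, -27/116)
Σ b_i: 43/27·1 + 10/81·1 + (-58/81)·1 = 1 ✓
b·c: 10/81·15/8 + (-58/81)·(-3/8) = 1/2 ✓
b·c²: 10/81·225/64 + (-58/81)·9/64 = 1/3 ✓
b·Ac: (-58/81)·(-27/116) = 1/6 ✓; 3 stages ⇒ order 3.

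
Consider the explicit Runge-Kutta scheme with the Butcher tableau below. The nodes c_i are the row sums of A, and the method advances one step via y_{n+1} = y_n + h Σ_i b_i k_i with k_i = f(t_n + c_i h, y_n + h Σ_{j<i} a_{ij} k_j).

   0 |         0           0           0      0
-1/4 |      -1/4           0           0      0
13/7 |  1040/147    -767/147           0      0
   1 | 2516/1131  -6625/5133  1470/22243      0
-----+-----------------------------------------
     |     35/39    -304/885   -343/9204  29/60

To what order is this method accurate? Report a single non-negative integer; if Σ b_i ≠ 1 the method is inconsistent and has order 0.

4

b = (35/39, -304/885, -343/9204, 29/60)
c = (0, -1/4, 13/7, 1)
Ac = (0, 0, 767/588, 155/348)
Σ b_i: 35/39·1 + (-304/885)·1 + (-343/9204)·1 + 29/60·1 = 1 ✓
b·c: (-304/885)·(-1/4) + (-343/9204)·13/7 + 29/60·1 = 1/2 ✓
b·c²: (-304/885)·1/16 + (-343/9204)·169/49 + 29/60·1 = 1/3 ✓
b·Ac: (-343/9204)·767/588 + 29/60·155/348 = 1/6 ✓
b·c³: (-304/885)·(-1/64) + (-343/9204)·2197/343 + 29/60·1 = 1/4 ✓
b·(c∘Ac): (-343/9204)·9971/4116 + 29/60·155/348 = 1/8 ✓
b·Ac²: (-343/9204)·(-767/2352) + 29/60·205/1392 = 1/12 ✓
b·A²c: 29/60·5/58 = 1/24 ✓; 4 stages ⇒ order 4.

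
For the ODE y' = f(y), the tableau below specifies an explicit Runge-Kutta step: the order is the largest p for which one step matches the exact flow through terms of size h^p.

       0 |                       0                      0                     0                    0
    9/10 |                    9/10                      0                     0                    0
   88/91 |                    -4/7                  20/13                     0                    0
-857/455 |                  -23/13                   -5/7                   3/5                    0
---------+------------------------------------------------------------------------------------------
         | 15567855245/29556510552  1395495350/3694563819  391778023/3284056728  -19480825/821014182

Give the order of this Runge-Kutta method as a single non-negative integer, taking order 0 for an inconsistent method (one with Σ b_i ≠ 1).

3

b = (15567855245/29556510552, 1395495350/3694563819, 391778023/3284056728, -19480825/821014182)
c = (0, 9/10, 88/91, -857/455)
Ac = (0, 0, 18/13, -57/910)
Σ b_i: 15567855245/29556510552·1 + 1395495350/3694563819·1 + 391778023/3284056728·1 + (-19480825/821014182)·1 = 1 ✓
b·c: 1395495350/3694563819·9/10 + 391778023/3284056728·88/91 + (-19480825/821014182)·(-857/455) = 1/2 ✓
b·c²: 1395495350/3694563819·81/100 + 391778023/3284056728·7744/8281 + (-19480825/821014182)·734449/207025 = 1/3 ✓
b·Ac: 391778023/3284056728·18/13 + (-19480825/821014182)·(-57/910) = 1/6 ✓
b·c³: 1395495350/3694563819·729/1000 + 391778023/3284056728·681472/753571 + (-19480825/821014182)·(-629422793/94196375) = 7367029062637/13597636882284 ≠ 1/4 ⇒ order 3.
b·(c∘Ac): 391778023/3284056728·1584/1183 + (-19480825/821014182)·48849/414050 = 7816676215/49808193708 ≠ 1/8
b·Ac²: 391778023/3284056728·81/65 + (-19480825/821014182)·(-579/33124) = 37126314361/249040968540 ≠ 1/12
b·A²c: (-19480825/821014182)·54/65 = -899115/45611899 ≠ 1/24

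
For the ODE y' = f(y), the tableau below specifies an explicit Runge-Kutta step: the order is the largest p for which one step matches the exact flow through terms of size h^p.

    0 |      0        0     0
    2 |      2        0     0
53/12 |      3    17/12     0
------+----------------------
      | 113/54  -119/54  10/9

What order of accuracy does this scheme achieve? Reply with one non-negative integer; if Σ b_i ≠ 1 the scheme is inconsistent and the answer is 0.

2

b = (113/54, -119/54, 10/9)
c = (0, 2, 53/12)
Ac = (0, 0, 17/6)
Σ b_i: 113/54·1 + (-119/54)·1 + 10/9·1 = 1 ✓
b·c: (-119/54)·2 + 10/9·53/12 = 1/2 ✓
b·c²: (-119/54)·4 + 10/9·2809/144 = 8333/648 ≠ 1/3 ⇒ order 2.
b·Ac: 10/9·17/6 = 85/27 ≠ 1/6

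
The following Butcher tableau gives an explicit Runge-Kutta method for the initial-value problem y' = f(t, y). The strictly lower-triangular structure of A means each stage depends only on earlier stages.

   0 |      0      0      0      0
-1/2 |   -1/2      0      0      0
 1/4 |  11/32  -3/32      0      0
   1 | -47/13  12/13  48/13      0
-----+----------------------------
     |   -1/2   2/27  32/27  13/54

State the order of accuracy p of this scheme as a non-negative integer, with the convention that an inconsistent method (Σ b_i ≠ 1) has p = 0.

b = (-1/2, 2/27, 32/27, 13/54)
c = (0, -1/2, 1/4, 1)
Ac = (0, 0, 3/64, 6/13)
Σ b_i: (-1/2)·1 + 2/27·1 + 32/27·1 + 13/54·1 = 1 ✓
b·c: 2/27·(-1/2) + 32/27·1/4 + 13/54·1 = 1/2 ✓
b·c²: 2/27·1/4 + 32/27·1/16 + 13/54·1 = 1/3 ✓
b·Ac: 32/27·3/64 + 13/54·6/13 = 1/6 ✓
b·c³: 2/27·(-1/8) + 32/27·1/64 + 13/54·1 = 1/4 ✓
b·(c∘Ac): 32/27·3/256 + 13/54·6/13 = 1/8 ✓
b·Ac²: 32/27·(-3/128) + 13/54·6/13 = 1/12 ✓
b·A²c: 13/54·9/52 = 1/24 ✓; 4 stages ⇒ order 4.

4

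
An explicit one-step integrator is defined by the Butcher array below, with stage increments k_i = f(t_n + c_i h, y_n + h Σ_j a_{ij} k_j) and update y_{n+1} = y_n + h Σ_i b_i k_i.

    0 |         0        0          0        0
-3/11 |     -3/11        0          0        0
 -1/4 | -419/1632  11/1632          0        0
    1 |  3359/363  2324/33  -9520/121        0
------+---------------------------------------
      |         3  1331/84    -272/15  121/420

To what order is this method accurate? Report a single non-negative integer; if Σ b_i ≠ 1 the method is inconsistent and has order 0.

4

b = (3, 1331/84, -272/15, 121/420)
c = (0, -3/11, -1/4, 1)
Ac = (0, 0, -1/544, 56/121)
Σ b_i: 3·1 + 1331/84·1 + (-272/15)·1 + 121/420·1 = 1 ✓
b·c: 1331/84·(-3/11) + (-272/15)·(-1/4) + 121/420·1 = 1/2 ✓
b·c²: 1331/84·9/121 + (-272/15)·1/16 + 121/420·1 = 1/3 ✓
b·Ac: (-272/15)·(-1/544) + 121/420·56/121 = 1/6 ✓
b·c³: 1331/84·(-27/1331) + (-272/15)·(-1/64) + 121/420·1 = 1/4 ✓
b·(c∘Ac): (-272/15)·1/2176 + 121/420·56/121 = 1/8 ✓
b·Ac²: (-272/15)·3/5984 + 121/420·427/1331 = 1/12 ✓
b·A²c: 121/420·35/242 = 1/24 ✓; 4 stages ⇒ order 4.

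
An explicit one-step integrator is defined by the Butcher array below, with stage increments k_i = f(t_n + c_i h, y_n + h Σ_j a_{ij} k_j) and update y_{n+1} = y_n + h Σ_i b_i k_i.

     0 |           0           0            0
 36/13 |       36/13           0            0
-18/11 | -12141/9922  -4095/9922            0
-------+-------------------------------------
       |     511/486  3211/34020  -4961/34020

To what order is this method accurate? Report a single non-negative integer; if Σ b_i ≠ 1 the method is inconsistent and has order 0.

b = (511/486, 3211/34020, -4961/34020)
c = (0, 36/13, -18/11)
Ac = (0, 0, -5670/4961)
Σ b_i: 511/486·1 + 3211/34020·1 + (-4961/34020)·1 = 1 ✓
b·c: 3211/34020·36/13 + (-4961/34020)·(-18/11) = 1/2 ✓
b·c²: 3211/34020·1296/169 + (-4961/34020)·324/121 = 1/3 ✓
b·Ac: (-4961/34020)·(-5670/4961) = 1/6 ✓; 3 stages ⇒ order 3.

3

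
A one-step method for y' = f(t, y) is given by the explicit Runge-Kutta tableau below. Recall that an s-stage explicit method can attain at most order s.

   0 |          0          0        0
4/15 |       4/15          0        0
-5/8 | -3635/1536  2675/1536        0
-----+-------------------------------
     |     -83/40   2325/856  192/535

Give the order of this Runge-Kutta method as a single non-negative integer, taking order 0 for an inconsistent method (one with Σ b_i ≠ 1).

3

b = (-83/40, 2325/856, 192/535)
c = (0, 4/15, -5/8)
Ac = (0, 0, 535/1152)
Σ b_i: (-83/40)·1 + 2325/856·1 + 192/535·1 = 1 ✓
b·c: 2325/856·4/15 + 192/535·(-5/8) = 1/2 ✓
b·c²: 2325/856·16/225 + 192/535·25/64 = 1/3 ✓
b·Ac: 192/535·535/1152 = 1/6 ✓; 3 stages ⇒ order 3.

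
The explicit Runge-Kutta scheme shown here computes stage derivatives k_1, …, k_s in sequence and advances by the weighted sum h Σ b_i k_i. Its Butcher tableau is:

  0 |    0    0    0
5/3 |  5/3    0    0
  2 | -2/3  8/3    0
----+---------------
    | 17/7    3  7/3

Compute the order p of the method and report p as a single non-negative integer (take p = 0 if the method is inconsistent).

b = (17/7, 3, 7/3)
c = (0, 5/3, 2)
Ac = (0, 0, 40/9)
Σ b_i: 17/7·1 + 3·1 + 7/3·1 = 163/21 ≠ 1 ⇒ order 0.

0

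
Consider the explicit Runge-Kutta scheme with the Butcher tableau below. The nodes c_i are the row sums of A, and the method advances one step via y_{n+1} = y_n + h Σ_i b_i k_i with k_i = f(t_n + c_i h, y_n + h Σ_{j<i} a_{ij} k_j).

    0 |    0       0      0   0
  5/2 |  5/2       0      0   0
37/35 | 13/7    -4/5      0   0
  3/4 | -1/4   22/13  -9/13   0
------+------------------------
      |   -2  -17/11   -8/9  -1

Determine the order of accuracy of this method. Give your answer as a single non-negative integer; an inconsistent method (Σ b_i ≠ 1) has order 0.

b = (-2, -17/11, -8/9, -1)
c = (0, 5/2, 37/35, 3/4)
Ac = (0, 0, -2, 1592/455)
Σ b_i: (-2)·1 + (-17/11)·1 + (-8/9)·1 + (-1)·1 = -538/99 ≠ 1 ⇒ order 0.

0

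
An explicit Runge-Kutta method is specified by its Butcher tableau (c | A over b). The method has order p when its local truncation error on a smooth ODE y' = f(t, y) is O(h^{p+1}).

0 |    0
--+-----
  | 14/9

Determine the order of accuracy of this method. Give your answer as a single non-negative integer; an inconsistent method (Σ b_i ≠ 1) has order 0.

0

b = (14/9)
c = (0)
Σ b_i: 14/9·1 = 14/9 ≠ 1 ⇒ order 0.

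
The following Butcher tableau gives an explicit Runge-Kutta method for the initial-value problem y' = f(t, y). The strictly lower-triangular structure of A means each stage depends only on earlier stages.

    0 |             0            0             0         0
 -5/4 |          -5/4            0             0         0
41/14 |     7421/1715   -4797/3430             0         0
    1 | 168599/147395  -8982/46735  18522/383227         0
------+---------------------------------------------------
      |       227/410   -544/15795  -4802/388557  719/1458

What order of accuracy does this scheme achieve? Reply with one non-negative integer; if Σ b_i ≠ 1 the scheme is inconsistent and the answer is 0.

4

b = (227/410, -544/15795, -4802/388557, 719/1458)
c = (0, -5/4, 41/14, 1)
Ac = (0, 0, 4797/2744, 549/1438)
Σ b_i: 227/410·1 + (-544/15795)·1 + (-4802/388557)·1 + 719/1458·1 = 1 ✓
b·c: (-544/15795)·(-5/4) + (-4802/388557)·41/14 + 719/1458·1 = 1/2 ✓
b·c²: (-544/15795)·25/16 + (-4802/388557)·1681/196 + 719/1458·1 = 1/3 ✓
b·Ac: (-4802/388557)·4797/2744 + 719/1458·549/1438 = 1/6 ✓
b·c³: (-544/15795)·(-125/64) + (-4802/388557)·68921/2744 + 719/1458·1 = 1/4 ✓
b·(c∘Ac): (-4802/388557)·196677/38416 + 719/1458·549/1438 = 1/8 ✓
b·Ac²: (-4802/388557)·(-23985/10976) + 719/1458·657/5752 = 1/12 ✓
b·A²c: 719/1458·243/2876 = 1/24 ✓; 4 stages ⇒ order 4.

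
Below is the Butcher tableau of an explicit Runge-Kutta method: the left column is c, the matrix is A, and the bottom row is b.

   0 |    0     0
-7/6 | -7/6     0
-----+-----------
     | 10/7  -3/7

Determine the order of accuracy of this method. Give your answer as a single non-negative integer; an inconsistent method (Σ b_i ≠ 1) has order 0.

2

b = (10/7, -3/7)
c = (0, -7/6)
Σ b_i: 10/7·1 + (-3/7)·1 = 1 ✓
b·c: (-3/7)·(-7/6) = 1/2 ✓; 2 stages ⇒ order 2.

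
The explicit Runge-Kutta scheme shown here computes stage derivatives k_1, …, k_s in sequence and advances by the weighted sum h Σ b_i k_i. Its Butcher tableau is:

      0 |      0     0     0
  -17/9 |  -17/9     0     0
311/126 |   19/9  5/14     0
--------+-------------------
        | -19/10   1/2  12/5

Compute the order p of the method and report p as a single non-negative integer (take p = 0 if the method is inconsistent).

1

b = (-19/10, 1/2, 12/5)
c = (0, -17/9, 311/126)
Ac = (0, 0, -85/126)
Σ b_i: (-19/10)·1 + 1/2·1 + 12/5·1 = 1 ✓
b·c: 1/2·(-17/9) + 12/5·311/126 = 3137/630 ≠ 1/2 ⇒ order 1.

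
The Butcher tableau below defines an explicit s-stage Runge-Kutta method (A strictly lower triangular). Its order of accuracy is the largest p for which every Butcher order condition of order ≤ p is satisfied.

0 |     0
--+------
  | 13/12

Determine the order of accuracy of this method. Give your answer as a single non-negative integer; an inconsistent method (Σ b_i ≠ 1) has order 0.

b = (13/12)
c = (0)
Σ b_i: 13/12·1 = 13/12 ≠ 1 ⇒ order 0.

0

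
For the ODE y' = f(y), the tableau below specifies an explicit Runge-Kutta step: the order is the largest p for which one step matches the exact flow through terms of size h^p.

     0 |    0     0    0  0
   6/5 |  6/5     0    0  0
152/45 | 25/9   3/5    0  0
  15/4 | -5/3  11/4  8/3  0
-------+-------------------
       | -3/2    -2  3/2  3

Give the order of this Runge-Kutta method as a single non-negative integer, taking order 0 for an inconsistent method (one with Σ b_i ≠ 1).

b = (-3/2, -2, 3/2, 3)
c = (0, 6/5, 152/45, 15/4)
Ac = (0, 0, 18/25, 3323/270)
Σ b_i: (-3/2)·1 + (-2)·1 + 3/2·1 + 3·1 = 1 ✓
b·c: (-2)·6/5 + 3/2·152/45 + 3·15/4 = 167/12 ≠ 1/2 ⇒ order 1.

1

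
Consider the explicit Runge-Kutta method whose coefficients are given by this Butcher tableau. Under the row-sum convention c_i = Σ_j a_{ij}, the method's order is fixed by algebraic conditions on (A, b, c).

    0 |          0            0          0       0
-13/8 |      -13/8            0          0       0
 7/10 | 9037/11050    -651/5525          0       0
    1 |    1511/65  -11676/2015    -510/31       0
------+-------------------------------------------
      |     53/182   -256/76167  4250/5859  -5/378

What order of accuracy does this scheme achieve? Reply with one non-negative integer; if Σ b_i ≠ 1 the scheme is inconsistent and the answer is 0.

4

b = (53/182, -256/76167, 4250/5859, -5/378)
c = (0, -13/8, 7/10, 1)
Ac = (0, 0, 651/3400, -21/10)
Σ b_i: 53/182·1 + (-256/76167)·1 + 4250/5859·1 + (-5/378)·1 = 1 ✓
b·c: (-256/76167)·(-13/8) + 4250/5859·7/10 + (-5/378)·1 = 1/2 ✓
b·c²: (-256/76167)·169/64 + 4250/5859·49/100 + (-5/378)·1 = 1/3 ✓
b·Ac: 4250/5859·651/3400 + (-5/378)·(-21/10) = 1/6 ✓
b·c³: (-256/76167)·(-2197/512) + 4250/5859·343/1000 + (-5/378)·1 = 1/4 ✓
b·(c∘Ac): 4250/5859·4557/34000 + (-5/378)·(-21/10) = 1/8 ✓
b·Ac²: 4250/5859·(-8463/27200) + (-5/378)·(-1869/80) = 1/12 ✓
b·A²c: (-5/378)·(-63/20) = 1/24 ✓; 4 stages ⇒ order 4.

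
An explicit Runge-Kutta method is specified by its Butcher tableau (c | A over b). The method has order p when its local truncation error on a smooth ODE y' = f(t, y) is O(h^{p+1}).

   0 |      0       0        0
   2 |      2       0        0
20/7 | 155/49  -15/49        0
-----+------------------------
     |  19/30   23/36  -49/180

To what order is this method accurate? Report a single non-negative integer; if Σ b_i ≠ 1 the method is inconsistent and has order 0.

3

b = (19/30, 23/36, -49/180)
c = (0, 2, 20/7)
Ac = (0, 0, -30/49)
Σ b_i: 19/30·1 + 23/36·1 + (-49/180)·1 = 1 ✓
b·c: 23/36·2 + (-49/180)·20/7 = 1/2 ✓
b·c²: 23/36·4 + (-49/180)·400/49 = 1/3 ✓
b·Ac: (-49/180)·(-30/49) = 1/6 ✓; 3 stages ⇒ order 3.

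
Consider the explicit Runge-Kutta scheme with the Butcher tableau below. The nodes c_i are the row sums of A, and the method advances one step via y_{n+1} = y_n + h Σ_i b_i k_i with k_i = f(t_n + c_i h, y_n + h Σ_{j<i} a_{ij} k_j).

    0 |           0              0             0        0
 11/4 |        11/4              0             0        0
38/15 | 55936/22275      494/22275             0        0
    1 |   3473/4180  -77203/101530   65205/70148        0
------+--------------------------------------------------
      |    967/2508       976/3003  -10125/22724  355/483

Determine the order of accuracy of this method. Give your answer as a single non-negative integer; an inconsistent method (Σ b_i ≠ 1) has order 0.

4

b = (967/2508, 976/3003, -10125/22724, 355/483)
c = (0, 11/4, 38/15, 1)
Ac = (0, 0, 247/4050, 749/2840)
Σ b_i: 967/2508·1 + 976/3003·1 + (-10125/22724)·1 + 355/483·1 = 1 ✓
b·c: 976/3003·11/4 + (-10125/22724)·38/15 + 355/483·1 = 1/2 ✓
b·c²: 976/3003·121/16 + (-10125/22724)·1444/225 + 355/483·1 = 1/3 ✓
b·Ac: (-10125/22724)·247/4050 + 355/483·749/2840 = 1/6 ✓
b·c³: 976/3003·1331/64 + (-10125/22724)·54872/3375 + 355/483·1 = 1/4 ✓
b·(c∘Ac): (-10125/22724)·4693/30375 + 355/483·749/2840 = 1/8 ✓
b·Ac²: (-10125/22724)·2717/16200 + 355/483·2443/11360 = 1/12 ✓
b·A²c: 355/483·161/2840 = 1/24 ✓; 4 stages ⇒ order 4.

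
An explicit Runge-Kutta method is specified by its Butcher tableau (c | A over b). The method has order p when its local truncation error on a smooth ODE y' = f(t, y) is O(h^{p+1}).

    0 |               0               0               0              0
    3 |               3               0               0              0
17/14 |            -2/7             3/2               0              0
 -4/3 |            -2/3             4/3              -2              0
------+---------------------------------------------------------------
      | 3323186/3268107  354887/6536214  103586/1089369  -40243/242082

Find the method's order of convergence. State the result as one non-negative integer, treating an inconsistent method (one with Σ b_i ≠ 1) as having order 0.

3

b = (3323186/3268107, 354887/6536214, 103586/1089369, -40243/242082)
c = (0, 3, 17/14, -4/3)
Ac = (0, 0, 9/2, 11/7)
Σ b_i: 3323186/3268107·1 + 354887/6536214·1 + 103586/1089369·1 + (-40243/242082)·1 = 1 ✓
b·c: 354887/6536214·3 + 103586/1089369·17/14 + (-40243/242082)·(-4/3) = 1/2 ✓
b·c²: 354887/6536214·9 + 103586/1089369·289/196 + (-40243/242082)·16/9 = 1/3 ✓
b·Ac: 103586/1089369·9/2 + (-40243/242082)·11/7 = 1/6 ✓
b·c³: 354887/6536214·27 + 103586/1089369·4913/2744 + (-40243/242082)·(-64/27) = 26540591/13072428 ≠ 1/4 ⇒ order 3.
b·(c∘Ac): 103586/1089369·153/28 + (-40243/242082)·(-44/21) = 630305/726246 ≠ 1/8
b·Ac²: 103586/1089369·27/2 + (-40243/242082)·887/98 = -748751/3389148 ≠ 1/12
b·A²c: (-40243/242082)·(-9) = 40243/26898 ≠ 1/24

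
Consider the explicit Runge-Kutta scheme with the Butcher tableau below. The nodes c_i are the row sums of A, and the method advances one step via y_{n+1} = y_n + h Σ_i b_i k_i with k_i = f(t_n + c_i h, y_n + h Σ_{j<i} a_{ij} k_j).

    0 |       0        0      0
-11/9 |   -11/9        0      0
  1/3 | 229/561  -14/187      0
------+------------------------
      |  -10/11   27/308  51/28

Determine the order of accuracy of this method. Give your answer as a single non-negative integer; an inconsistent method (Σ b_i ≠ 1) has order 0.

b = (-10/11, 27/308, 51/28)
c = (0, -11/9, 1/3)
Ac = (0, 0, 14/153)
Σ b_i: (-10/11)·1 + 27/308·1 + 51/28·1 = 1 ✓
b·c: 27/308·(-11/9) + 51/28·1/3 = 1/2 ✓
b·c²: 27/308·121/81 + 51/28·1/9 = 1/3 ✓
b·Ac: 51/28·14/153 = 1/6 ✓; 3 stages ⇒ order 3.

3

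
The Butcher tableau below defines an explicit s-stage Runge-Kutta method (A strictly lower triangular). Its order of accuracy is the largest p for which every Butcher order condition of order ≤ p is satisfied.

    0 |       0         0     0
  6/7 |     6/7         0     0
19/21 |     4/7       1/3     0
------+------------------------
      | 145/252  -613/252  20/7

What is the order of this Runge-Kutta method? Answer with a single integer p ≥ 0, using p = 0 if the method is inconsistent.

2

b = (145/252, -613/252, 20/7)
c = (0, 6/7, 19/21)
Ac = (0, 0, 2/7)
Σ b_i: 145/252·1 + (-613/252)·1 + 20/7·1 = 1 ✓
b·c: (-613/252)·6/7 + 20/7·19/21 = 1/2 ✓
b·c²: (-613/252)·36/49 + 20/7·361/441 = 1703/3087 ≠ 1/3 ⇒ order 2.
b·Ac: 20/7·2/7 = 40/49 ≠ 1/6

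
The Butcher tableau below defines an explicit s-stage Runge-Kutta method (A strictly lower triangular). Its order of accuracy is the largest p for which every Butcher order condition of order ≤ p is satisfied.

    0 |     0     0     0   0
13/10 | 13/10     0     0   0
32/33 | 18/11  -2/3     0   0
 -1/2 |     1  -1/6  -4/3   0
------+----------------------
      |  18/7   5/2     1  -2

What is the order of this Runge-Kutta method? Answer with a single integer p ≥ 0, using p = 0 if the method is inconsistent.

b = (18/7, 5/2, 1, -2)
c = (0, 13/10, 32/33, -1/2)
Ac = (0, 0, -13/15, -2989/1980)
Σ b_i: 18/7·1 + 5/2·1 + 1·1 + (-2)·1 = 57/14 ≠ 1 ⇒ order 0.

0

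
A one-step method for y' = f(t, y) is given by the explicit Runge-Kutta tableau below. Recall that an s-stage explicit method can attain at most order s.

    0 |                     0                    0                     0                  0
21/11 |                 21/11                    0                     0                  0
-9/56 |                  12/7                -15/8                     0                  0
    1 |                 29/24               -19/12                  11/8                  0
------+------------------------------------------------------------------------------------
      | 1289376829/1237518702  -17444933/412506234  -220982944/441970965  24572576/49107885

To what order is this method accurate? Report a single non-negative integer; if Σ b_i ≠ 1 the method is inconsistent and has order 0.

3

b = (1289376829/1237518702, -17444933/412506234, -220982944/441970965, 24572576/49107885)
c = (0, 21/11, -9/56, 1)
Ac = (0, 0, -315/88, -15985/4928)
Σ b_i: 1289376829/1237518702·1 + (-17444933/412506234)·1 + (-220982944/441970965)·1 + 24572576/49107885·1 = 1 ✓
b·c: (-17444933/412506234)·21/11 + (-220982944/441970965)·(-9/56) + 24572576/49107885·1 = 1/2 ✓
b·c²: (-17444933/412506234)·441/121 + (-220982944/441970965)·81/3136 + 24572576/49107885·1 = 1/3 ✓
b·Ac: (-220982944/441970965)·(-315/88) + 24572576/49107885·(-15985/4928) = 1/6 ✓
b·c³: (-17444933/412506234)·9261/1331 + (-220982944/441970965)·(-729/175616) + 24572576/49107885·1 = 2519300579/12100182864 ≠ 1/4 ⇒ order 3.
b·(c∘Ac): (-220982944/441970965)·405/704 + 24572576/49107885·(-15985/4928) = -206429578/108037347 ≠ 1/8
b·Ac²: (-220982944/441970965)·(-6615/968) + 24572576/49107885·(-17409885/3035648) = 2206469813/4033394288 ≠ 1/12
b·A²c: 24572576/49107885·(-315/64) = -16125753/6547718 ≠ 1/24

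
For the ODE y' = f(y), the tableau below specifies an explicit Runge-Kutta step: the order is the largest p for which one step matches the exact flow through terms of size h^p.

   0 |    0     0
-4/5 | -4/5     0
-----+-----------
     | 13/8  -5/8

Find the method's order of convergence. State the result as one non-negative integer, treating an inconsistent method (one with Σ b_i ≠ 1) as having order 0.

b = (13/8, -5/8)
c = (0, -4/5)
Σ b_i: 13/8·1 + (-5/8)·1 = 1 ✓
b·c: (-5/8)·(-4/5) = 1/2 ✓; 2 stages ⇒ order 2.

2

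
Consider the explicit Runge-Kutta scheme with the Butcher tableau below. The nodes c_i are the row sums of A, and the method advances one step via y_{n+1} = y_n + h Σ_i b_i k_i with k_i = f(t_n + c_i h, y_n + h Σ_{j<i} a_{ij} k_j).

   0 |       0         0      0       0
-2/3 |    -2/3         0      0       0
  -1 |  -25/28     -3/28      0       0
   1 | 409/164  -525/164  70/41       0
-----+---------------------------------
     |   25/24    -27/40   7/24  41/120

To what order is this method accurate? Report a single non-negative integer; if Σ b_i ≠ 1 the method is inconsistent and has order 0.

b = (25/24, -27/40, 7/24, 41/120)
c = (0, -2/3, -1, 1)
Ac = (0, 0, 1/14, 35/82)
Σ b_i: 25/24·1 + (-27/40)·1 + 7/24·1 + 41/120·1 = 1 ✓
b·c: (-27/40)·(-2/3) + 7/24·(-1) + 41/120·1 = 1/2 ✓
b·c²: (-27/40)·4/9 + 7/24·1 + 41/120·1 = 1/3 ✓
b·Ac: 7/24·1/14 + 41/120·35/82 = 1/6 ✓
b·c³: (-27/40)·(-8/27) + 7/24·(-1) + 41/120·1 = 1/4 ✓
b·(c∘Ac): 7/24·(-1/14) + 41/120·35/82 = 1/8 ✓
b·Ac²: 7/24·(-1/21) + 41/120·35/123 = 1/12 ✓
b·A²c: 41/120·5/41 = 1/24 ✓; 4 stages ⇒ order 4.

4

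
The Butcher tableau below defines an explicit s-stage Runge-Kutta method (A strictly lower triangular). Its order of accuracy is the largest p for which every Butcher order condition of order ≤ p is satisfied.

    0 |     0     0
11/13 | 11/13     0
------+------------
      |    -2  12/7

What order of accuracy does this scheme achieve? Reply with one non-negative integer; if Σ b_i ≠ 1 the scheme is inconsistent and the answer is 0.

b = (-2, 12/7)
c = (0, 11/13)
Σ b_i: (-2)·1 + 12/7·1 = -2/7 ≠ 1 ⇒ order 0.

0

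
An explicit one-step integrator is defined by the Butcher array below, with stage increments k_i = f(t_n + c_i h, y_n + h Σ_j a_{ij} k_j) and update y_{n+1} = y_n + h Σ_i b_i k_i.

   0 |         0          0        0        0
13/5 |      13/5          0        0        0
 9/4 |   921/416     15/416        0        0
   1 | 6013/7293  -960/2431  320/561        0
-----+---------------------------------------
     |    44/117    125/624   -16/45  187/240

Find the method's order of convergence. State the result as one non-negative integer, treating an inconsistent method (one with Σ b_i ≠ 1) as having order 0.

b = (44/117, 125/624, -16/45, 187/240)
c = (0, 13/5, 9/4, 1)
Ac = (0, 0, 3/32, 48/187)
Σ b_i: 44/117·1 + 125/624·1 + (-16/45)·1 + 187/240·1 = 1 ✓
b·c: 125/624·13/5 + (-16/45)·9/4 + 187/240·1 = 1/2 ✓
b·c²: 125/624·169/25 + (-16/45)·81/16 + 187/240·1 = 1/3 ✓
b·Ac: (-16/45)·3/32 + 187/240·48/187 = 1/6 ✓
b·c³: 125/624·2197/125 + (-16/45)·729/64 + 187/240·1 = 1/4 ✓
b·(c∘Ac): (-16/45)·27/128 + 187/240·48/187 = 1/8 ✓
b·Ac²: (-16/45)·39/160 + 187/240·12/55 = 1/12 ✓
b·A²c: 187/240·10/187 = 1/24 ✓; 4 stages ⇒ order 4.

4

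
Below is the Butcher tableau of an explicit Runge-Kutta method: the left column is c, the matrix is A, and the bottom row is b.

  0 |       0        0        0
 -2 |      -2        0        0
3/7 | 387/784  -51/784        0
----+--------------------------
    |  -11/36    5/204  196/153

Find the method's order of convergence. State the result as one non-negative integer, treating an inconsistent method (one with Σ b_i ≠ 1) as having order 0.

b = (-11/36, 5/204, 196/153)
c = (0, -2, 3/7)
Ac = (0, 0, 51/392)
Σ b_i: (-11/36)·1 + 5/204·1 + 196/153·1 = 1 ✓
b·c: 5/204·(-2) + 196/153·3/7 = 1/2 ✓
b·c²: 5/204·4 + 196/153·9/49 = 1/3 ✓
b·Ac: 196/153·51/392 = 1/6 ✓; 3 stages ⇒ order 3.

3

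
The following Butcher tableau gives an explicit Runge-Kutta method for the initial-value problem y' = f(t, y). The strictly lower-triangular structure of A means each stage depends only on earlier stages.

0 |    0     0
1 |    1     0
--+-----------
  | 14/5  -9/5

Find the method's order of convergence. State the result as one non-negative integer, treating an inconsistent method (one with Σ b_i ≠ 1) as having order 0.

b = (14/5, -9/5)
c = (0, 1)
Σ b_i: 14/5·1 + (-9/5)·1 = 1 ✓
b·c: (-9/5)·1 = -9/5 ≠ 1/2 ⇒ order 1.

1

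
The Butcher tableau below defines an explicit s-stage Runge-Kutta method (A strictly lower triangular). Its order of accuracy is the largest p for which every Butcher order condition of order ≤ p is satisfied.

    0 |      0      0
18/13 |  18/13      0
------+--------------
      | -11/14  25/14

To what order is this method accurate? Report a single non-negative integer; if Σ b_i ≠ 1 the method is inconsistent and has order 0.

b = (-11/14, 25/14)
c = (0, 18/13)
Σ b_i: (-11/14)·1 + 25/14·1 = 1 ✓
b·c: 25/14·18/13 = 225/91 ≠ 1/2 ⇒ order 1.

1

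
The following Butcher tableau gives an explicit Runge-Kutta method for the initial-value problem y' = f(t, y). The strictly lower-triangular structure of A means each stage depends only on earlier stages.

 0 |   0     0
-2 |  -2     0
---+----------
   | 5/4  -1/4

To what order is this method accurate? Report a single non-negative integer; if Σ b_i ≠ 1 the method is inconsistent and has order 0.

2

b = (5/4, -1/4)
c = (0, -2)
Σ b_i: 5/4·1 + (-1/4)·1 = 1 ✓
b·c: (-1/4)·(-2) = 1/2 ✓; 2 stages ⇒ order 2.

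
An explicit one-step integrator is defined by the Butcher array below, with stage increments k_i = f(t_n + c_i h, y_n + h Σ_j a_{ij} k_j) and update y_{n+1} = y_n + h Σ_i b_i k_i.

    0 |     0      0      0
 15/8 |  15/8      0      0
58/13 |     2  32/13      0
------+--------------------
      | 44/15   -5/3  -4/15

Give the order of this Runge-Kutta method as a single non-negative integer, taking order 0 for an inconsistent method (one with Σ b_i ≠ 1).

1

b = (44/15, -5/3, -4/15)
c = (0, 15/8, 58/13)
Ac = (0, 0, 60/13)
Σ b_i: 44/15·1 + (-5/3)·1 + (-4/15)·1 = 1 ✓
b·c: (-5/3)·15/8 + (-4/15)·58/13 = -6731/1560 ≠ 1/2 ⇒ order 1.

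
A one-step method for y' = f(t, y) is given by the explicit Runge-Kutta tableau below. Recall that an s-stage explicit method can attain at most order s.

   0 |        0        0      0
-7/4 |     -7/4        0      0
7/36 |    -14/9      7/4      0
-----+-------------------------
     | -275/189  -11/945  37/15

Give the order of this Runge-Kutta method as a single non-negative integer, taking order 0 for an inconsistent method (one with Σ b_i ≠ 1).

b = (-275/189, -11/945, 37/15)
c = (0, -7/4, 7/36)
Ac = (0, 0, -49/16)
Σ b_i: (-275/189)·1 + (-11/945)·1 + 37/15·1 = 1 ✓
b·c: (-11/945)·(-7/4) + 37/15·7/36 = 1/2 ✓
b·c²: (-11/945)·49/16 + 37/15·49/1296 = 14/243 ≠ 1/3 ⇒ order 2.
b·Ac: 37/15·(-49/16) = -1813/240 ≠ 1/6

2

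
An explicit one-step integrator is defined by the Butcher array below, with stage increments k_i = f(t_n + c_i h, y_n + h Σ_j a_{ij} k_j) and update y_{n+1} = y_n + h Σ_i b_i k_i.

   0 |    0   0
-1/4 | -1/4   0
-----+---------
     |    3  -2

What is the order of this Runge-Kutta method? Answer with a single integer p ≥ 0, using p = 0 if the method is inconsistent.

b = (3, -2)
c = (0, -1/4)
Σ b_i: 3·1 + (-2)·1 = 1 ✓
b·c: (-2)·(-1/4) = 1/2 ✓; 2 stages ⇒ order 2.

2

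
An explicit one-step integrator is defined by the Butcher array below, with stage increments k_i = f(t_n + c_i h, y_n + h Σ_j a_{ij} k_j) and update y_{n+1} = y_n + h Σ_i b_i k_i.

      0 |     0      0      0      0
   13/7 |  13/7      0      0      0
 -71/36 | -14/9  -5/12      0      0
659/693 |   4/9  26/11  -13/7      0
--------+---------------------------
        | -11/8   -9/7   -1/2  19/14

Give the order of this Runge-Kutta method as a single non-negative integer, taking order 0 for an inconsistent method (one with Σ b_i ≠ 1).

b = (-11/8, -9/7, -1/2, 19/14)
c = (0, 13/7, -71/36, 659/693)
Ac = (0, 0, -65/84, 22321/2772)
Σ b_i: (-11/8)·1 + (-9/7)·1 + (-1/2)·1 + 19/14·1 = -101/56 ≠ 1 ⇒ order 0.

0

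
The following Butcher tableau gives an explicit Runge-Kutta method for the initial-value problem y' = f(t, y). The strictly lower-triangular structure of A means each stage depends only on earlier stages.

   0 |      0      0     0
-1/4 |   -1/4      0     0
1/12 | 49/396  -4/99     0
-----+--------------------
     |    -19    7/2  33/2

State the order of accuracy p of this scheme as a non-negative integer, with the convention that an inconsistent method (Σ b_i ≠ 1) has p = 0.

3

b = (-19, 7/2, 33/2)
c = (0, -1/4, 1/12)
Ac = (0, 0, 1/99)
Σ b_i: (-19)·1 + 7/2·1 + 33/2·1 = 1 ✓
b·c: 7/2·(-1/4) + 33/2·1/12 = 1/2 ✓
b·c²: 7/2·1/16 + 33/2·1/144 = 1/3 ✓
b·Ac: 33/2·1/99 = 1/6 ✓; 3 stages ⇒ order 3.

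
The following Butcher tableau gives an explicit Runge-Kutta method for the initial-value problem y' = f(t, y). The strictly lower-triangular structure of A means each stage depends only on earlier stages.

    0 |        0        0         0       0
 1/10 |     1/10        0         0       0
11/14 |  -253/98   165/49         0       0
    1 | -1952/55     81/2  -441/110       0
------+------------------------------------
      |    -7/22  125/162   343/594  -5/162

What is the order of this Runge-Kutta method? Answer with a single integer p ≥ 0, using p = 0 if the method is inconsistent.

b = (-7/22, 125/162, 343/594, -5/162)
c = (0, 1/10, 11/14, 1)
Ac = (0, 0, 33/98, 9/10)
Σ b_i: (-7/22)·1 + 125/162·1 + 343/594·1 + (-5/162)·1 = 1 ✓
b·c: 125/162·1/10 + 343/594·11/14 + (-5/162)·1 = 1/2 ✓
b·c²: 125/162·1/100 + 343/594·121/196 + (-5/162)·1 = 1/3 ✓
b·Ac: 343/594·33/98 + (-5/162)·9/10 = 1/6 ✓
b·c³: 125/162·1/1000 + 343/594·1331/2744 + (-5/162)·1 = 1/4 ✓
b·(c∘Ac): 343/594·363/1372 + (-5/162)·9/10 = 1/8 ✓
b·Ac²: 343/594·33/980 + (-5/162)·(-207/100) = 1/12 ✓
b·A²c: (-5/162)·(-27/20) = 1/24 ✓; 4 stages ⇒ order 4.

4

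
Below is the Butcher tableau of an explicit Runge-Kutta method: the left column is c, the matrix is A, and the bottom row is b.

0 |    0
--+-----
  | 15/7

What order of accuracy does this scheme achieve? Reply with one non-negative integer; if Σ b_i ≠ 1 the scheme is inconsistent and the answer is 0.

b = (15/7)
c = (0)
Σ b_i: 15/7·1 = 15/7 ≠ 1 ⇒ order 0.

0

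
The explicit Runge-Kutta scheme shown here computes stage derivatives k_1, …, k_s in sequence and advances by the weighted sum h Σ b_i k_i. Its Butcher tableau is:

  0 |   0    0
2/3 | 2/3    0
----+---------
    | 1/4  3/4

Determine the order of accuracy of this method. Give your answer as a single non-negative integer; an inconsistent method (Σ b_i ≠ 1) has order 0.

2

b = (1/4, 3/4)
c = (0, 2/3)
Σ b_i: 1/4·1 + 3/4·1 = 1 ✓
b·c: 3/4·2/3 = 1/2 ✓; 2 stages ⇒ order 2.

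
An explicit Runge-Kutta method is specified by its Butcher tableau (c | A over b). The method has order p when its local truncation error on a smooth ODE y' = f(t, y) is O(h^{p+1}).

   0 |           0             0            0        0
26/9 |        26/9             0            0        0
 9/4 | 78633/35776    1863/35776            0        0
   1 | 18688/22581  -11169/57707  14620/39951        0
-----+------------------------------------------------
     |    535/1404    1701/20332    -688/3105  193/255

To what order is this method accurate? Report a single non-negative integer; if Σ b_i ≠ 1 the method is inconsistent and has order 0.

b = (535/1404, 1701/20332, -688/3105, 193/255)
c = (0, 26/9, 9/4, 1)
Ac = (0, 0, 207/1376, 51/193)
Σ b_i: 535/1404·1 + 1701/20332·1 + (-688/3105)·1 + 193/255·1 = 1 ✓
b·c: 1701/20332·26/9 + (-688/3105)·9/4 + 193/255·1 = 1/2 ✓
b·c²: 1701/20332·676/81 + (-688/3105)·81/16 + 193/255·1 = 1/3 ✓
b·Ac: (-688/3105)·207/1376 + 193/255·51/193 = 1/6 ✓
b·c³: 1701/20332·17576/729 + (-688/3105)·729/64 + 193/255·1 = 1/4 ✓
b·(c∘Ac): (-688/3105)·1863/5504 + 193/255·51/193 = 1/8 ✓
b·Ac²: (-688/3105)·299/688 + 193/255·1649/6948 = 1/12 ✓
b·A²c: 193/255·85/1544 = 1/24 ✓; 4 stages ⇒ order 4.

4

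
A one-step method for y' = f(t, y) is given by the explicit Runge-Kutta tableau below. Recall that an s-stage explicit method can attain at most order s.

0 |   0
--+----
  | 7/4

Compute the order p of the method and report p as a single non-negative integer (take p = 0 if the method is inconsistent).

b = (7/4)
c = (0)
Σ b_i: 7/4·1 = 7/4 ≠ 1 ⇒ order 0.

0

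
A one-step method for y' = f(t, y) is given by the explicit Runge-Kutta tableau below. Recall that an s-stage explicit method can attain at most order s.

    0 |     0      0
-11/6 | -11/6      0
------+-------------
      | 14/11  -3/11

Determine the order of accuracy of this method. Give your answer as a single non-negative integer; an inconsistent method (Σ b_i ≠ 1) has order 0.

2

b = (14/11, -3/11)
c = (0, -11/6)
Σ b_i: 14/11·1 + (-3/11)·1 = 1 ✓
b·c: (-3/11)·(-11/6) = 1/2 ✓; 2 stages ⇒ order 2.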